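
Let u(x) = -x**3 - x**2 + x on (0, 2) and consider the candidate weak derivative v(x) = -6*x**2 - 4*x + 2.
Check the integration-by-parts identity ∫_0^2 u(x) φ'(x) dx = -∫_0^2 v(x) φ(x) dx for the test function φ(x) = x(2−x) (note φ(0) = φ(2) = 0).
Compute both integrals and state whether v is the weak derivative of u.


LHS = 92/15, RHS = 184/15. No, v is not the weak derivative of u.

u(x) = -x**3 - x**2 + x, classical derivative u'(x) = -3*x**2 - 2*x + 1.
φ(x) = x(2−x), so φ'(x) = 2 - 2*x.
Note φ(0) = φ(2) = 0, so the boundary term u·φ vanishes.
LHS = ∫_0^2 u(x) φ'(x) dx = ∫_0^2 (2*x^4 - 4*x^2 + 2*x) dx. Term by term:
  ∫_0^2 2*x^4 dx = 64/5;  ∫_0^2 -4*x^2 dx = -32/3;  ∫_0^2 2*x dx = 4.
Sum: 64/5 − 32/3 + 4 = 92/15.
So LHS = 92/15.
∫_0^2 v(x) φ(x) dx = ∫_0^2 (6*x^4 - 8*x^3 - 10*x^2 + 4*x) dx. Term by term:
  ∫_0^2 6*x^4 dx = 192/5;  ∫_0^2 -8*x^3 dx = -32;  ∫_0^2 -10*x^2 dx = -80/3;
  ∫_0^2 4*x dx = 8.
Sum: 192/5 − 32 − 80/3 + 8 = -184/15.
So RHS = -∫_0^2 v(x) φ(x) dx = 184/15.
LHS − RHS = -92/15 ≠ 0, so the identity fails.
(For a valid weak derivative the identity must hold for EVERY test function, in particular this one. The failure shows v is NOT the weak derivative of u.)
Correct weak derivative would be u'(x) = -3*x**2 - 2*x + 1.


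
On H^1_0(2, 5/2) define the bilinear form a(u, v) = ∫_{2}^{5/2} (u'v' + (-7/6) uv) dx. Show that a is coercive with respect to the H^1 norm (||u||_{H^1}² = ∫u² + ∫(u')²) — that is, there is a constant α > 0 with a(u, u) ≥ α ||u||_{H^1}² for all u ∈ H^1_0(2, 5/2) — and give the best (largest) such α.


α = (-7 + 24*π^2)/(6*(1 + 4*π^2))

Coercivity of a(·,·) on H^1_0(2, 5/2) means a(u, u) ≥ α ||u||_{H^1}² for every u ∈ H^1_0.
The interval has length L = 1/2, and Poincaré/coercivity depend only on L. Here a(u, u) = ∫(u')² + (-7/6)·∫u².
Here c = -7/6 < 0 with |c| < (π/L)² = 4*π^2, so coercivity still holds. The condition a(u,u) ≥ α||u||_{H^1}² reads (1−α)∫(u')² ≥ (α−c)∫u². Any admissible α is ≤ 1 (rapidly oscillating u have ∫u²/∫(u')² → 0), and α = 1 would force 0 ≥ (1−c)∫u², impossible since c < 1; so 1−α > 0. By the sharp Poincaré inequality on H^1_0 of an interval of length L, ∫(u')² ≥ (π/L)²∫u² with equality for the first sine mode sin(π(x−x₀)/L) (x₀ the left endpoint), so the inequality holds for all u iff (1−α)(π/L)² ≥ α − c, i.e. α ≤ ((π/L)² + c)/((π/L)² + 1) = (1 + c(L/π)²)/(1 + (L/π)²). (Direct route, valid since c ≤ 0: Poincaré gives c∫u² ≥ c(L/π)²∫(u')², so a(u,u) ≥ (1 + c(L/π)²)∫(u')², while ||u||_{H^1}² ≤ (1 + (L/π)²)∫(u')²; dividing yields the same α.) With (π/L)² = 4*π^2 and c = -7/6, the largest admissible constant is α = ((π/L)² + c)/((π/L)² + 1).
Simplifying, α = (-7 + 24*π^2)/(6*(1 + 4*π^2)).


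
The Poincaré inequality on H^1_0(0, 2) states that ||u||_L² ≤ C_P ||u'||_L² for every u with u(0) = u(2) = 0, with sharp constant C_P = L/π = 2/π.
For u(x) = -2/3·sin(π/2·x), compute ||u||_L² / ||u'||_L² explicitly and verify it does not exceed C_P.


||u||_L² / ||u'||_L² = 2/π = C_P.

u(x) = -2/3·sin(π/2·x), so u'(x) = -π*cos(π*x/2)/3.
Writing u(x) = A·sin(kπx/L) with A = -2/3 and k = 1, use ∫_0^L sin²(kπx/L) dx = L/2 and ∫_0^L cos²(kπx/L) dx = L/2.
u² = 4/9·sin²(π/2·x) and (u')² = π^2/9·cos²(π/2·x), and each of sin², cos² integrates to L/2 = 1 over (0, 2).
∫_0^2 u² dx = 4/9, so ||u||_L² = 2/3.
∫_0^2 (u')² dx = π^2/9, so ||u'||_L² = π/3.
Ratio ||u||_L² / ||u'||_L² = 2/π.
Sharp Poincaré constant on H^1_0(0, 2) is C_P = L/π = 2/π, achieved by sin(π/2·x).
This is the k = 1 eigenfunction (up to amplitude), so the ratio equals the sharp Poincaré constant exactly.


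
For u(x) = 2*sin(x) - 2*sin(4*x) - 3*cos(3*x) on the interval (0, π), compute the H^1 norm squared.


||u||_{H^1(0,π)}^2 = 960/7 + 83*π

u'(x) = 9*sin(3*x) + 2*cos(x) - 8*cos(4*x).
Expand u² and (u')² and integrate term by term on (0, π), using: for integers n ≥ 1, ∫_0^π sin²(nx) dx = ∫_0^π cos²(nx) dx = π/2; for n ≠ n', ∫_0^π sin(nx)sin(n'x) dx = ∫_0^π cos(nx)cos(n'x) dx = 0; and by product-to-sum, ∫_0^π sin(nx)cos(n'x) dx = ½∫_0^π [sin((n+n')x) + sin((n−n')x)] dx, which is 0 when n+n' is even and 2n/(n²−n'²) when n+n' is odd (it need not vanish on (0, π)).
  u² squared terms: (-3)²·∫cos(3x)² dx = 9·π/2 = 9*π/2;  (-2)²·∫sin(4x)² dx = 4·π/2 = 2*π;  (2)²·∫sin(x)² dx = 4·π/2 = 2*π.
  u² cross terms: 2·(-3)·(-2)·∫cos(3x)·sin(4x) dx = 12·(8/7) = 96/7;  2·(-3)·(2)·∫cos(3x)·sin(x) dx = -12·(0) = 0;  2·(-2)·(2)·∫sin(4x)·sin(x) dx = -8·(0) = 0.
  So ∫_0^π u² dx = 9*π/2 + 2*π + 2*π + 96/7 + 0 + 0 = 96/7 + 17*π/2.
  (u')² squared terms: (-8)²·∫cos(4x)² dx = 64·π/2 = 32*π;  (2)²·∫cos(x)² dx = 4·π/2 = 2*π;  (9)²·∫sin(3x)² dx = 81·π/2 = 81*π/2.
  (u')² cross terms: 2·(-8)·(2)·∫cos(4x)·cos(x) dx = -32·(0) = 0;  2·(-8)·(9)·∫cos(4x)·sin(3x) dx = -144·(-6/7) = 864/7;  2·(2)·(9)·∫cos(x)·sin(3x) dx = 36·(0) = 0.
  So ∫_0^π (u')² dx = 32*π + 2*π + 81*π/2 + 0 + 864/7 + 0 = 864/7 + 149*π/2.
||u||_{H^1}^2 = (96/7 + 17*π/2) + (864/7 + 149*π/2) = 960/7 + 83*π.


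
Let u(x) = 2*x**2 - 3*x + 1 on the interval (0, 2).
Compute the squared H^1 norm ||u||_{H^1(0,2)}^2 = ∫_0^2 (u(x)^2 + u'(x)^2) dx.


||u||_{H^1}^2 = 224/15

The H^1 norm (squared) on an interval (0, L) is
  ||u||_{H^1}^2 = ∫_0^L u(x)^2 dx + ∫_0^L u'(x)^2 dx.
Compute u'(x) = 4*x - 3.
Then u(x)^2 = 4*x**4 - 12*x**3 + 13*x**2 - 6*x + 1 and u'(x)^2 = 16*x**2 - 24*x + 9.
Integrate each monomial from 0 to 2 using ∫_0^2 c·x^n dx = c·2^(n+1)/(n+1):
  ∫_0^2 u(x)^2 dx = ∫_0^2 (4*x^4 - 12*x^3 + 13*x^2 - 6*x + 1) dx. Term by term:
    ∫_0^2 4*x^4 dx = 128/5;  ∫_0^2 -12*x^3 dx = -48;  ∫_0^2 13*x^2 dx = 104/3;
    ∫_0^2 -6*x dx = -12;  ∫_0^2 1 dx = 2.
  Sum: 128/5 − 48 + 104/3 − 12 + 2 = 34/15.
  ∫_0^2 u'(x)^2 dx = ∫_0^2 (16*x^2 - 24*x + 9) dx. Term by term:
    ∫_0^2 16*x^2 dx = 128/3;  ∫_0^2 -24*x dx = -48;  ∫_0^2 9 dx = 18.
  Sum: 128/3 − 48 + 18 = 38/3.
Adding: ||u||_{H^1}^2 = 34/15 + 38/3 = 224/15.


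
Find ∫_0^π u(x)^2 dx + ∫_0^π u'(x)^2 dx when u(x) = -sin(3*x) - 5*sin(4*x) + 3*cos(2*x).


||u||_{H^1(0,π)}^2 = -36 + 240*π

u'(x) = -6*sin(2*x) - 3*cos(3*x) - 20*cos(4*x).
Expand u² and (u')² and integrate term by term on (0, π), using: for integers n ≥ 1, ∫_0^π sin²(nx) dx = ∫_0^π cos²(nx) dx = π/2; for n ≠ n', ∫_0^π sin(nx)sin(n'x) dx = ∫_0^π cos(nx)cos(n'x) dx = 0; and by product-to-sum, ∫_0^π sin(nx)cos(n'x) dx = ½∫_0^π [sin((n+n')x) + sin((n−n')x)] dx, which is 0 when n+n' is even and 2n/(n²−n'²) when n+n' is odd (it need not vanish on (0, π)).
  u² squared terms: (-1)²·∫sin(3x)² dx = 1·π/2 = π/2;  (-5)²·∫sin(4x)² dx = 25·π/2 = 25*π/2;  (3)²·∫cos(2x)² dx = 9·π/2 = 9*π/2.
  u² cross terms: 2·(-1)·(-5)·∫sin(3x)·sin(4x) dx = 10·(0) = 0;  2·(-1)·(3)·∫sin(3x)·cos(2x) dx = -6·(6/5) = -36/5;  2·(-5)·(3)·∫sin(4x)·cos(2x) dx = -30·(0) = 0.
  So ∫_0^π u² dx = π/2 + 25*π/2 + 9*π/2 + 0 − 36/5 + 0 = -36/5 + 35*π/2.
  (u')² squared terms: (-20)²·∫cos(4x)² dx = 400·π/2 = 200*π;  (-6)²·∫sin(2x)² dx = 36·π/2 = 18*π;  (-3)²·∫cos(3x)² dx = 9·π/2 = 9*π/2.
  (u')² cross terms: 2·(-20)·(-6)·∫cos(4x)·sin(2x) dx = 240·(0) = 0;  2·(-20)·(-3)·∫cos(4x)·cos(3x) dx = 120·(0) = 0;  2·(-6)·(-3)·∫sin(2x)·cos(3x) dx = 36·(-4/5) = -144/5.
  So ∫_0^π (u')² dx = 200*π + 18*π + 9*π/2 + 0 + 0 − 144/5 = -144/5 + 445*π/2.
||u||_{H^1}^2 = (-36/5 + 35*π/2) + (-144/5 + 445*π/2) = -36 + 240*π.


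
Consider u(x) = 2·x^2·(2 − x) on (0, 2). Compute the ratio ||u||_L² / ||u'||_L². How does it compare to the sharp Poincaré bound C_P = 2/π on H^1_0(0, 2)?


||u||_L² / ||u'||_L² = sqrt(14)/7 < C_P = 2/π.

u(x) = 2·x^2·(2 − x), so u'(x) = 2*x*(4 - 3*x).
u(x) = 2·x^2·(2 − x) vanishes at x = 0 and x = 2, so u ∈ H^1_0(0, 2). Differentiate via the product rule and integrate the resulting polynomials term by term.
  ∫_0^2 u² dx = ∫_0^2 (4*x^6 - 16*x^5 + 16*x^4) dx. Term by term:
    ∫_0^2 4*x^6 dx = 512/7;  ∫_0^2 -16*x^5 dx = -512/3;  ∫_0^2 16*x^4 dx = 512/5.
  Sum: 512/7 − 512/3 + 512/5 = 512/105.
  ∫_0^2 (u')² dx = ∫_0^2 (36*x^4 - 96*x^3 + 64*x^2) dx. Term by term:
    ∫_0^2 36*x^4 dx = 1152/5;  ∫_0^2 -96*x^3 dx = -384;  ∫_0^2 64*x^2 dx = 512/3.
  Sum: 1152/5 − 384 + 512/3 = 256/15.
∫_0^2 u² dx = 512/105, so ||u||_L² = 16*sqrt(210)/105.
∫_0^2 (u')² dx = 256/15, so ||u'||_L² = 16*sqrt(15)/15.
Ratio ||u||_L² / ||u'||_L² = sqrt(14)/7.
Sharp Poincaré constant on H^1_0(0, 2) is C_P = L/π = 2/π, achieved by sin(π/2·x).
A polynomial bump cannot attain the sharp Poincaré constant (only the first sine eigenfunction does), so the ratio is strictly less than C_P, consistent with ||u||_L² ≤ C_P ||u'||_L².


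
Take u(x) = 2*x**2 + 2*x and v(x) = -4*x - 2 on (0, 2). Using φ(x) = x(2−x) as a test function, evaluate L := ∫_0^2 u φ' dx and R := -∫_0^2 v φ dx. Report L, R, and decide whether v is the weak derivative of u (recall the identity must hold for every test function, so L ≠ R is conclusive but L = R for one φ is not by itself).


LHS = -8, RHS = 8. No, v is not the weak derivative of u.

u(x) = 2*x**2 + 2*x, classical derivative u'(x) = 4*x + 2.
φ(x) = x(2−x), so φ'(x) = 2 - 2*x.
Note φ(0) = φ(2) = 0, so the boundary term u·φ vanishes.
LHS = ∫_0^2 u(x) φ'(x) dx = ∫_0^2 (-4*x^3 + 4*x) dx. Term by term:
  ∫_0^2 -4*x^3 dx = -16;  ∫_0^2 4*x dx = 8.
Sum: -16 + 8 = -8.
So LHS = -8.
∫_0^2 v(x) φ(x) dx = ∫_0^2 (4*x^3 - 6*x^2 - 4*x) dx. Term by term:
  ∫_0^2 4*x^3 dx = 16;  ∫_0^2 -6*x^2 dx = -16;  ∫_0^2 -4*x dx = -8.
Sum: 16 − 16 − 8 = -8.
So RHS = -∫_0^2 v(x) φ(x) dx = 8.
LHS − RHS = -16 ≠ 0, so the identity fails.
(For a valid weak derivative the identity must hold for EVERY test function, in particular this one. The failure shows v is NOT the weak derivative of u.)
Correct weak derivative would be u'(x) = 4*x + 2.


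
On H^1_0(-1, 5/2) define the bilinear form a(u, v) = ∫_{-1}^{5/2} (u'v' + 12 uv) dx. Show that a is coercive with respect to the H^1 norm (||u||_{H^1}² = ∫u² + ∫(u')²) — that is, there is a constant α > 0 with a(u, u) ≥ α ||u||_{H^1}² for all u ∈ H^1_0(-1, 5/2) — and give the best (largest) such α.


α = 1

Coercivity of a(·,·) on H^1_0(-1, 5/2) means a(u, u) ≥ α ||u||_{H^1}² for every u ∈ H^1_0.
The interval has length L = 7/2, and Poincaré/coercivity depend only on L. Here a(u, u) = ∫(u')² + (12)·∫u².
Here c = 12 ≥ 1, so a(u,u) = ∫(u')² + c∫u² ≥ ∫(u')² + ∫u² = ||u||_{H^1}², i.e. α = 1 works. No larger α is possible: a(u,u) ≥ α||u||_{H^1}² means (1−α)∫(u')² ≥ (α−c)∫u², and for the modes u_n = sin(nπ(x−x₀)/L) (x₀ the left endpoint) one has ∫u_n²/∫(u_n')² = (L/(nπ))² → 0, so a(u_n,u_n)/||u_n||_{H^1}² → 1. Hence the optimal constant is α = 1.
Therefore α = 1.


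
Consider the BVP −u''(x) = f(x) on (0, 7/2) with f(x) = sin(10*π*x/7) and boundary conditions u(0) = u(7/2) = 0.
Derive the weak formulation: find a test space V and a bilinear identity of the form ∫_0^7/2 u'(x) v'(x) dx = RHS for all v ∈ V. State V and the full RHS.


V = H^1_0(0, 7/2) (so v(0) = v(7/2) = 0); weak form: ∫_0^7/2 u'v' dx = ∫_0^7/2 (sin(10*π*x/7)) v dx for all v ∈ V.

Multiply both sides by a test function v and integrate from 0 to 7/2:
  ∫_0^7/2 −u''(x) v(x) dx = ∫_0^7/2 f(x) v(x) dx.
Integrate the LHS by parts once:
  ∫_0^7/2 −u'' v dx = −[u'(x) v(x)]_0^7/2 + ∫_0^7/2 u'(x) v'(x) dx.
Thus ∫_0^7/2 u'(x) v'(x) dx = ∫_0^7/2 f(x) v(x) dx + [u'(x) v(x)]_0^7/2.
Choose V so that boundary terms are either known or forced to vanish.
u is Dirichlet: u(0) = u(7/2) = 0. Let V = H^1_0(0, 7/2); then v(0) = v(7/2) = 0, and [u' v]_0^7/2 = 0.
Weak formulation: find u (satisfying any essential BC) such that ∫_0^7/2 u'(x) v'(x) dx = ∫_0^7/2 f v dx for all v ∈ V.
Substituting f(x) = sin(10*π*x/7), the right-hand side is ∫_0^7/2 (sin(10*π*x/7)) v dx.


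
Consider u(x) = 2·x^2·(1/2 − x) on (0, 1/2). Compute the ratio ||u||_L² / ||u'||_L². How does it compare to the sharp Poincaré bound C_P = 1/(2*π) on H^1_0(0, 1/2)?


||u||_L² / ||u'||_L² = sqrt(14)/28 < C_P = 1/(2*π).

u(x) = 2·x^2·(1/2 − x), so u'(x) = 2*x*(1 - 3*x).
u(x) = 2·x^2·(1/2 − x) vanishes at x = 0 and x = 1/2, so u ∈ H^1_0(0, 1/2). Differentiate via the product rule and integrate the resulting polynomials term by term.
  ∫_0^1/2 u² dx = ∫_0^1/2 (4*x^6 - 4*x^5 + x^4) dx. Term by term:
    ∫_0^1/2 4*x^6 dx = 1/224;  ∫_0^1/2 -4*x^5 dx = -1/96;  ∫_0^1/2 x^4 dx = 1/160.
  Sum: 1/224 − 1/96 + 1/160 = 1/3360.
  ∫_0^1/2 (u')² dx = ∫_0^1/2 (36*x^4 - 24*x^3 + 4*x^2) dx. Term by term:
    ∫_0^1/2 36*x^4 dx = 9/40;  ∫_0^1/2 -24*x^3 dx = -3/8;  ∫_0^1/2 4*x^2 dx = 1/6.
  Sum: 9/40 − 3/8 + 1/6 = 1/60.
∫_0^1/2 u² dx = 1/3360, so ||u||_L² = sqrt(210)/840.
∫_0^1/2 (u')² dx = 1/60, so ||u'||_L² = sqrt(15)/30.
Ratio ||u||_L² / ||u'||_L² = sqrt(14)/28.
Sharp Poincaré constant on H^1_0(0, 1/2) is C_P = L/π = 1/(2*π), achieved by sin(2*π·x).
A polynomial bump cannot attain the sharp Poincaré constant (only the first sine eigenfunction does), so the ratio is strictly less than C_P, consistent with ||u||_L² ≤ C_P ||u'||_L².


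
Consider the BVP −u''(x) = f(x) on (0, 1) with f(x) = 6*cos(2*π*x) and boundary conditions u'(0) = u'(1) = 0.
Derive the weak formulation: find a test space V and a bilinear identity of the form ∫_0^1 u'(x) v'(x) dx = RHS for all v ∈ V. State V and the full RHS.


V = H^1(0, 1) (no boundary constraint on v; u is determined up to an additive constant); weak form: ∫_0^1 u'v' dx = ∫_0^1 (6*cos(2*π*x)) v dx for all v ∈ V.

Multiply both sides by a test function v and integrate from 0 to 1:
  ∫_0^1 −u''(x) v(x) dx = ∫_0^1 f(x) v(x) dx.
Integrate the LHS by parts once:
  ∫_0^1 −u'' v dx = −[u'(x) v(x)]_0^1 + ∫_0^1 u'(x) v'(x) dx.
Thus ∫_0^1 u'(x) v'(x) dx = ∫_0^1 f(x) v(x) dx + [u'(x) v(x)]_0^1.
Choose V so that boundary terms are either known or forced to vanish.
u has homogeneous Neumann: u'(0) = u'(1) = 0. So [u' v]_0^1 = 0·v(1) − 0·v(0) = 0 for any v; take V = H^1(0, 1).
Weak formulation: find u (satisfying any essential BC) such that ∫_0^1 u'(x) v'(x) dx = ∫_0^1 f v dx for all v ∈ V (homogeneous Neumann, so boundary terms vanish).
Substituting f(x) = 6*cos(2*π*x), the right-hand side is ∫_0^1 (6*cos(2*π*x)) v dx.
Compatibility check (pure Neumann): taking v ≡ 1 ∈ V gives 0 = ∫_0^1 f dx + (0) − (0), i.e. ∫_0^1 f dx must equal u'(0) − u'(1) = 0. Indeed ∫_0^1 (6*cos(2*π*x)) dx = 0, so the data are compatible. The solution is then unique only up to an additive constant (fix it e.g. by requiring ∫_0^1 u dx = 0).


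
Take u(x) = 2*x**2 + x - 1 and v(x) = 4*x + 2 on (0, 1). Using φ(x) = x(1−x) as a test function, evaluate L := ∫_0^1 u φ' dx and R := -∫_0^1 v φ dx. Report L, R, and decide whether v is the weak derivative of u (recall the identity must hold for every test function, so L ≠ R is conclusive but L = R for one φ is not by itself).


LHS = -1/2, RHS = -2/3. No, v is not the weak derivative of u.

u(x) = 2*x**2 + x - 1, classical derivative u'(x) = 4*x + 1.
φ(x) = x(1−x), so φ'(x) = 1 - 2*x.
Note φ(0) = φ(1) = 0, so the boundary term u·φ vanishes.
LHS = ∫_0^1 u(x) φ'(x) dx = ∫_0^1 (-4*x^3 + 3*x - 1) dx. Term by term:
  ∫_0^1 -4*x^3 dx = -1;  ∫_0^1 3*x dx = 3/2;  ∫_0^1 -1 dx = -1.
Sum: -1 + 3/2 − 1 = -1/2.
So LHS = -1/2.
∫_0^1 v(x) φ(x) dx = ∫_0^1 (-4*x^3 + 2*x^2 + 2*x) dx. Term by term:
  ∫_0^1 -4*x^3 dx = -1;  ∫_0^1 2*x^2 dx = 2/3;  ∫_0^1 2*x dx = 1.
Sum: -1 + 2/3 + 1 = 2/3.
So RHS = -∫_0^1 v(x) φ(x) dx = -2/3.
LHS − RHS = 1/6 ≠ 0, so the identity fails.
(For a valid weak derivative the identity must hold for EVERY test function, in particular this one. The failure shows v is NOT the weak derivative of u.)
Correct weak derivative would be u'(x) = 4*x + 1.


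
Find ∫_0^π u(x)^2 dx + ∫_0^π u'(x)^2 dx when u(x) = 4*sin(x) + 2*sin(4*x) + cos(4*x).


||u||_{H^1(0,π)}^2 = -272/15 + 117*π/2

u'(x) = -4*sin(4*x) + 4*cos(x) + 8*cos(4*x).
Expand u² and (u')² and integrate term by term on (0, π), using: for integers n ≥ 1, ∫_0^π sin²(nx) dx = ∫_0^π cos²(nx) dx = π/2; for n ≠ n', ∫_0^π sin(nx)sin(n'x) dx = ∫_0^π cos(nx)cos(n'x) dx = 0; and by product-to-sum, ∫_0^π sin(nx)cos(n'x) dx = ½∫_0^π [sin((n+n')x) + sin((n−n')x)] dx, which is 0 when n+n' is even and 2n/(n²−n'²) when n+n' is odd (it need not vanish on (0, π)).
  u² squared terms: (2)²·∫sin(4x)² dx = 4·π/2 = 2*π;  (4)²·∫sin(x)² dx = 16·π/2 = 8*π;  (1)²·∫cos(4x)² dx = 1·π/2 = π/2.
  u² cross terms: 2·(2)·(4)·∫sin(4x)·sin(x) dx = 16·(0) = 0;  2·(2)·(1)·∫sin(4x)·cos(4x) dx = 4·(0) = 0;  2·(4)·(1)·∫sin(x)·cos(4x) dx = 8·(-2/15) = -16/15.
  So ∫_0^π u² dx = 2*π + 8*π + π/2 + 0 + 0 − 16/15 = -16/15 + 21*π/2.
  (u')² squared terms: (-4)²·∫sin(4x)² dx = 16·π/2 = 8*π;  (4)²·∫cos(x)² dx = 16·π/2 = 8*π;  (8)²·∫cos(4x)² dx = 64·π/2 = 32*π.
  (u')² cross terms: 2·(-4)·(4)·∫sin(4x)·cos(x) dx = -32·(8/15) = -256/15;  2·(-4)·(8)·∫sin(4x)·cos(4x) dx = -64·(0) = 0;  2·(4)·(8)·∫cos(x)·cos(4x) dx = 64·(0) = 0.
  So ∫_0^π (u')² dx = 8*π + 8*π + 32*π − 256/15 + 0 + 0 = -256/15 + 48*π.
||u||_{H^1}^2 = (-16/15 + 21*π/2) + (-256/15 + 48*π) = -272/15 + 117*π/2.


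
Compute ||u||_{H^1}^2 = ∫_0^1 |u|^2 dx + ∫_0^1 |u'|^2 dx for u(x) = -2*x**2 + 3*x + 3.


||u||_{H^1}^2 = 257/15

The H^1 norm (squared) on an interval (0, L) is
  ||u||_{H^1}^2 = ∫_0^L u(x)^2 dx + ∫_0^L u'(x)^2 dx.
Compute u'(x) = 3 - 4*x.
Then u(x)^2 = 4*x**4 - 12*x**3 - 3*x**2 + 18*x + 9 and u'(x)^2 = 16*x**2 - 24*x + 9.
Integrate each monomial from 0 to 1 using ∫_0^1 c·x^n dx = c·1^(n+1)/(n+1):
  ∫_0^1 u(x)^2 dx = ∫_0^1 (4*x^4 - 12*x^3 - 3*x^2 + 18*x + 9) dx. Term by term:
    ∫_0^1 4*x^4 dx = 4/5;  ∫_0^1 -12*x^3 dx = -3;  ∫_0^1 -3*x^2 dx = -1;
    ∫_0^1 18*x dx = 9;  ∫_0^1 9 dx = 9.
  Sum: 4/5 − 3 − 1 + 9 + 9 = 74/5.
  ∫_0^1 u'(x)^2 dx = ∫_0^1 (16*x^2 - 24*x + 9) dx. Term by term:
    ∫_0^1 16*x^2 dx = 16/3;  ∫_0^1 -24*x dx = -12;  ∫_0^1 9 dx = 9.
  Sum: 16/3 − 12 + 9 = 7/3.
Adding: ||u||_{H^1}^2 = 74/5 + 7/3 = 257/15.


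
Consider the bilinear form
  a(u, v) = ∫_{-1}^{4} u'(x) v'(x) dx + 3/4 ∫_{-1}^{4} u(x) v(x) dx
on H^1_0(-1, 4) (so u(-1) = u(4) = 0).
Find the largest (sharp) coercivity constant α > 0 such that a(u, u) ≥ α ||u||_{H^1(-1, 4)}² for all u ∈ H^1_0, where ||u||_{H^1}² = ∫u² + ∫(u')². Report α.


α = (π^2 + 75/4)/(π^2 + 25)

Coercivity of a(·,·) on H^1_0(-1, 4) means a(u, u) ≥ α ||u||_{H^1}² for every u ∈ H^1_0.
The interval has length L = 5, and Poincaré/coercivity depend only on L. Here a(u, u) = ∫(u')² + (3/4)·∫u².
Here 0 < c = 3/4 < 1. The condition a(u,u) ≥ α||u||_{H^1}² reads (1−α)∫(u')² ≥ (α−c)∫u². Any admissible α is ≤ 1 (rapidly oscillating u have ∫u²/∫(u')² → 0), and α = 1 would force 0 ≥ (1−c)∫u², impossible since c < 1; so 1−α > 0. By the sharp Poincaré inequality on H^1_0 of an interval of length L, ∫(u')² ≥ (π/L)²∫u² with equality for the first sine mode sin(π(x−x₀)/L) (x₀ the left endpoint), so the inequality holds for all u iff (1−α)(π/L)² ≥ α − c, i.e. α ≤ ((π/L)² + c)/((π/L)² + 1) = (1 + c(L/π)²)/(1 + (L/π)²). With (π/L)² = π^2/25 and c = 3/4, the largest admissible constant is α = ((π/L)² + c)/((π/L)² + 1).
Simplifying, α = (π^2 + 75/4)/(π^2 + 25).


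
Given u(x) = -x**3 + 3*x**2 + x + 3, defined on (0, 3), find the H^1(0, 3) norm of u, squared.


||u||_{H^1}^2 = 6441/35

The H^1 norm (squared) on an interval (0, L) is
  ||u||_{H^1}^2 = ∫_0^L u(x)^2 dx + ∫_0^L u'(x)^2 dx.
Compute u'(x) = -3*x**2 + 6*x + 1.
Then u(x)^2 = x**6 - 6*x**5 + 7*x**4 + 19*x**2 + 6*x + 9 and u'(x)^2 = 9*x**4 - 36*x**3 + 30*x**2 + 12*x + 1.
Integrate each monomial from 0 to 3 using ∫_0^3 c·x^n dx = c·3^(n+1)/(n+1):
  ∫_0^3 u(x)^2 dx = ∫_0^3 (x^6 - 6*x^5 + 7*x^4 + 19*x^2 + 6*x + 9) dx. Term by term:
    ∫_0^3 x^6 dx = 2187/7;  ∫_0^3 -6*x^5 dx = -729;  ∫_0^3 7*x^4 dx = 1701/5;
    ∫_0^3 19*x^2 dx = 171;  ∫_0^3 6*x dx = 27;  ∫_0^3 9 dx = 27.
  Sum: 2187/7 − 729 + 1701/5 + 171 + 27 + 27 = 5202/35.
  ∫_0^3 u'(x)^2 dx = ∫_0^3 (9*x^4 - 36*x^3 + 30*x^2 + 12*x + 1) dx. Term by term:
    ∫_0^3 9*x^4 dx = 2187/5;  ∫_0^3 -36*x^3 dx = -729;  ∫_0^3 30*x^2 dx = 270;
    ∫_0^3 12*x dx = 54;  ∫_0^3 1 dx = 3.
  Sum: 2187/5 − 729 + 270 + 54 + 3 = 177/5.
Adding: ||u||_{H^1}^2 = 5202/35 + 177/5 = 6441/35.


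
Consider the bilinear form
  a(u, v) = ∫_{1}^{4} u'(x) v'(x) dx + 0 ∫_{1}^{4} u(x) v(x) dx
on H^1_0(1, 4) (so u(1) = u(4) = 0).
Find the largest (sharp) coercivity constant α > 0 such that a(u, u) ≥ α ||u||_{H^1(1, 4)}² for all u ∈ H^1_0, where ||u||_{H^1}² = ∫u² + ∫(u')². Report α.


α = π^2/(9 + π^2)

Coercivity of a(·,·) on H^1_0(1, 4) means a(u, u) ≥ α ||u||_{H^1}² for every u ∈ H^1_0.
The interval has length L = 3, and Poincaré/coercivity depend only on L. Here a(u, u) = ∫(u')² + (0)·∫u².
Here c = 0, so a(u,u) = ∫(u')² alone. The condition a(u,u) ≥ α||u||_{H^1}² reads (1−α)∫(u')² ≥ (α−c)∫u². Any admissible α is ≤ 1 (rapidly oscillating u have ∫u²/∫(u')² → 0), and α = 1 would force 0 ≥ (1−c)∫u², impossible since c < 1; so 1−α > 0. By the sharp Poincaré inequality on H^1_0 of an interval of length L, ∫(u')² ≥ (π/L)²∫u² with equality for the first sine mode sin(π(x−x₀)/L) (x₀ the left endpoint), so the inequality holds for all u iff (1−α)(π/L)² ≥ α − c, i.e. α ≤ ((π/L)² + c)/((π/L)² + 1) = (1 + c(L/π)²)/(1 + (L/π)²). (Direct route, valid since c ≤ 0: Poincaré gives c∫u² ≥ c(L/π)²∫(u')², so a(u,u) ≥ (1 + c(L/π)²)∫(u')², while ||u||_{H^1}² ≤ (1 + (L/π)²)∫(u')²; dividing yields the same α.) With (π/L)² = π^2/9 and c = 0, the largest admissible constant is α = ((π/L)² + c)/((π/L)² + 1).
Simplifying, α = π^2/(9 + π^2).


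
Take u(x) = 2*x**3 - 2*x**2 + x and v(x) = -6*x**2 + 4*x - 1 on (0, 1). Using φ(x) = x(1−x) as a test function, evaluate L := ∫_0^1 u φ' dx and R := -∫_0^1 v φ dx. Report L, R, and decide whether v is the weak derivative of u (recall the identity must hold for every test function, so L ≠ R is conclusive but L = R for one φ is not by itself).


LHS = -2/15, RHS = 2/15. No, v is not the weak derivative of u.

u(x) = 2*x**3 - 2*x**2 + x, classical derivative u'(x) = 6*x**2 - 4*x + 1.
φ(x) = x(1−x), so φ'(x) = 1 - 2*x.
Note φ(0) = φ(1) = 0, so the boundary term u·φ vanishes.
LHS = ∫_0^1 u(x) φ'(x) dx = ∫_0^1 (-4*x^4 + 6*x^3 - 4*x^2 + x) dx. Term by term:
  ∫_0^1 -4*x^4 dx = -4/5;  ∫_0^1 6*x^3 dx = 3/2;  ∫_0^1 -4*x^2 dx = -4/3;
  ∫_0^1 x dx = 1/2.
Sum: -4/5 + 3/2 − 4/3 + 1/2 = -2/15.
So LHS = -2/15.
∫_0^1 v(x) φ(x) dx = ∫_0^1 (6*x^4 - 10*x^3 + 5*x^2 - x) dx. Term by term:
  ∫_0^1 6*x^4 dx = 6/5;  ∫_0^1 -10*x^3 dx = -5/2;  ∫_0^1 5*x^2 dx = 5/3;
  ∫_0^1 -x dx = -1/2.
Sum: 6/5 − 5/2 + 5/3 − 1/2 = -2/15.
So RHS = -∫_0^1 v(x) φ(x) dx = 2/15.
LHS − RHS = -4/15 ≠ 0, so the identity fails.
(For a valid weak derivative the identity must hold for EVERY test function, in particular this one. The failure shows v is NOT the weak derivative of u.)
Correct weak derivative would be u'(x) = 6*x**2 - 4*x + 1.


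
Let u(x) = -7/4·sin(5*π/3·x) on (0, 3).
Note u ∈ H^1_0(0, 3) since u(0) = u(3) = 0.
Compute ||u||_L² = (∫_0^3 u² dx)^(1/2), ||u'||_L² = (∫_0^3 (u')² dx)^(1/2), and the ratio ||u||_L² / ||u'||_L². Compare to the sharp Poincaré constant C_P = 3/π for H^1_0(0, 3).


||u||_L² / ||u'||_L² = 3/(5*π) < C_P = 3/π.

u(x) = -7/4·sin(5*π/3·x), so u'(x) = -35*π*cos(5*π*x/3)/12.
Writing u(x) = A·sin(kπx/L) with A = -7/4 and k = 5, use ∫_0^L sin²(kπx/L) dx = L/2 and ∫_0^L cos²(kπx/L) dx = L/2.
u² = 49/16·sin²(5*π/3·x) and (u')² = 1225*π^2/144·cos²(5*π/3·x), and each of sin², cos² integrates to L/2 = 3/2 over (0, 3).
∫_0^3 u² dx = 147/32, so ||u||_L² = 7*sqrt(6)/8.
∫_0^3 (u')² dx = 1225*π^2/96, so ||u'||_L² = 35*sqrt(6)*π/24.
Ratio ||u||_L² / ||u'||_L² = 3/(5*π).
Sharp Poincaré constant on H^1_0(0, 3) is C_P = L/π = 3/π, achieved by sin(π/3·x).
This is the k = 5 harmonic; the ratio L/(kπ) is strictly less than C_P = L/π, consistent with the sharp inequality ||u||_L² ≤ C_P ||u'||_L².


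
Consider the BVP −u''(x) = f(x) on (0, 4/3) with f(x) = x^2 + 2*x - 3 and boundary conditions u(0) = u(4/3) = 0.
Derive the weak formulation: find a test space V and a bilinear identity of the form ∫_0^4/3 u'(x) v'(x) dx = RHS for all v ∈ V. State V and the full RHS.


V = H^1_0(0, 4/3) (so v(0) = v(4/3) = 0); weak form: ∫_0^4/3 u'v' dx = ∫_0^4/3 (x^2 + 2*x - 3) v dx for all v ∈ V.

Multiply both sides by a test function v and integrate from 0 to 4/3:
  ∫_0^4/3 −u''(x) v(x) dx = ∫_0^4/3 f(x) v(x) dx.
Integrate the LHS by parts once:
  ∫_0^4/3 −u'' v dx = −[u'(x) v(x)]_0^4/3 + ∫_0^4/3 u'(x) v'(x) dx.
Thus ∫_0^4/3 u'(x) v'(x) dx = ∫_0^4/3 f(x) v(x) dx + [u'(x) v(x)]_0^4/3.
Choose V so that boundary terms are either known or forced to vanish.
u is Dirichlet: u(0) = u(4/3) = 0. Let V = H^1_0(0, 4/3); then v(0) = v(4/3) = 0, and [u' v]_0^4/3 = 0.
Weak formulation: find u (satisfying any essential BC) such that ∫_0^4/3 u'(x) v'(x) dx = ∫_0^4/3 f v dx for all v ∈ V.
Substituting f(x) = x^2 + 2*x - 3, the right-hand side is ∫_0^4/3 (x^2 + 2*x - 3) v dx.


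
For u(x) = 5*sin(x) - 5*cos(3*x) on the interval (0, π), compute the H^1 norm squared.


||u||_{H^1(0,π)}^2 = 150*π

u'(x) = 15*sin(3*x) + 5*cos(x).
Expand u² and (u')² and integrate term by term on (0, π), using: for integers n ≥ 1, ∫_0^π sin²(nx) dx = ∫_0^π cos²(nx) dx = π/2; for n ≠ n', ∫_0^π sin(nx)sin(n'x) dx = ∫_0^π cos(nx)cos(n'x) dx = 0; and by product-to-sum, ∫_0^π sin(nx)cos(n'x) dx = ½∫_0^π [sin((n+n')x) + sin((n−n')x)] dx, which is 0 when n+n' is even and 2n/(n²−n'²) when n+n' is odd (it need not vanish on (0, π)).
  u² squared terms: (-5)²·∫cos(3x)² dx = 25·π/2 = 25*π/2;  (5)²·∫sin(x)² dx = 25·π/2 = 25*π/2.
  u² cross terms: 2·(-5)·(5)·∫cos(3x)·sin(x) dx = -50·(0) = 0.
  So ∫_0^π u² dx = 25*π/2 + 25*π/2 + 0 = 25*π.
  (u')² squared terms: (5)²·∫cos(x)² dx = 25·π/2 = 25*π/2;  (15)²·∫sin(3x)² dx = 225·π/2 = 225*π/2.
  (u')² cross terms: 2·(5)·(15)·∫cos(x)·sin(3x) dx = 150·(0) = 0.
  So ∫_0^π (u')² dx = 25*π/2 + 225*π/2 + 0 = 125*π.
||u||_{H^1}^2 = (25*π) + (125*π) = 150*π.


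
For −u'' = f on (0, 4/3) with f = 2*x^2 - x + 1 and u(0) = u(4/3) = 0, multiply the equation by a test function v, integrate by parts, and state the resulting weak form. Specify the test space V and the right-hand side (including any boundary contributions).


V = H^1_0(0, 4/3) (so v(0) = v(4/3) = 0); weak form: ∫_0^4/3 u'v' dx = ∫_0^4/3 (2*x^2 - x + 1) v dx for all v ∈ V.

Multiply both sides by a test function v and integrate from 0 to 4/3:
  ∫_0^4/3 −u''(x) v(x) dx = ∫_0^4/3 f(x) v(x) dx.
Integrate the LHS by parts once:
  ∫_0^4/3 −u'' v dx = −[u'(x) v(x)]_0^4/3 + ∫_0^4/3 u'(x) v'(x) dx.
Thus ∫_0^4/3 u'(x) v'(x) dx = ∫_0^4/3 f(x) v(x) dx + [u'(x) v(x)]_0^4/3.
Choose V so that boundary terms are either known or forced to vanish.
u is Dirichlet: u(0) = u(4/3) = 0. Let V = H^1_0(0, 4/3); then v(0) = v(4/3) = 0, and [u' v]_0^4/3 = 0.
Weak formulation: find u (satisfying any essential BC) such that ∫_0^4/3 u'(x) v'(x) dx = ∫_0^4/3 f v dx for all v ∈ V.
Substituting f(x) = 2*x^2 - x + 1, the right-hand side is ∫_0^4/3 (2*x^2 - x + 1) v dx.


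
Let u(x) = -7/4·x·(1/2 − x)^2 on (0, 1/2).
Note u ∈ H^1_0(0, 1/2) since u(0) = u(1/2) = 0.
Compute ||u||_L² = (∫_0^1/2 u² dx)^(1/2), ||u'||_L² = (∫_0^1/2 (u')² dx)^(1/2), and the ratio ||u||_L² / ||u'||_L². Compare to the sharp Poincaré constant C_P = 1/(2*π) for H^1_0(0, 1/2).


||u||_L² / ||u'||_L² = sqrt(14)/28 < C_P = 1/(2*π).

u(x) = -7/4·x·(1/2 − x)^2, so u'(x) = -21*x^2/4 + 7*x/2 - 7/16.
u(x) = -7/4·x·(1/2 − x)^2 vanishes at x = 0 and x = 1/2, so u ∈ H^1_0(0, 1/2). Differentiate via the product rule and integrate the resulting polynomials term by term.
  ∫_0^1/2 u² dx = ∫_0^1/2 (49*x^6/16 - 49*x^5/8 + 147*x^4/32 - 49*x^3/32 + 49*x^2/256) dx. Term by term:
    ∫_0^1/2 49*x^6/16 dx = 7/2048;  ∫_0^1/2 -49*x^5/8 dx = -49/3072;  ∫_0^1/2 147*x^4/32 dx = 147/5120;
    ∫_0^1/2 -49*x^3/32 dx = -49/2048;  ∫_0^1/2 49*x^2/256 dx = 49/6144.
  Sum: 7/2048 − 49/3072 + 147/5120 − 49/2048 + 49/6144 = 7/30720.
  ∫_0^1/2 (u')² dx = ∫_0^1/2 (441*x^4/16 - 147*x^3/4 + 539*x^2/32 - 49*x/16 + 49/256) dx. Term by term:
    ∫_0^1/2 441*x^4/16 dx = 441/2560;  ∫_0^1/2 -147*x^3/4 dx = -147/256;  ∫_0^1/2 539*x^2/32 dx = 539/768;
    ∫_0^1/2 -49*x/16 dx = -49/128;  ∫_0^1/2 49/256 dx = 49/512.
  Sum: 441/2560 − 147/256 + 539/768 − 49/128 + 49/512 = 49/3840.
∫_0^1/2 u² dx = 7/30720, so ||u||_L² = sqrt(210)/960.
∫_0^1/2 (u')² dx = 49/3840, so ||u'||_L² = 7*sqrt(15)/240.
Ratio ||u||_L² / ||u'||_L² = sqrt(14)/28.
Sharp Poincaré constant on H^1_0(0, 1/2) is C_P = L/π = 1/(2*π), achieved by sin(2*π·x).
A polynomial bump cannot attain the sharp Poincaré constant (only the first sine eigenfunction does), so the ratio is strictly less than C_P, consistent with ||u||_L² ≤ C_P ||u'||_L².


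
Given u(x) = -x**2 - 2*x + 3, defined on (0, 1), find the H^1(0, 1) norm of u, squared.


||u||_{H^1}^2 = 193/15

The H^1 norm (squared) on an interval (0, L) is
  ||u||_{H^1}^2 = ∫_0^L u(x)^2 dx + ∫_0^L u'(x)^2 dx.
Compute u'(x) = -2*x - 2.
Then u(x)^2 = x**4 + 4*x**3 - 2*x**2 - 12*x + 9 and u'(x)^2 = 4*x**2 + 8*x + 4.
Integrate each monomial from 0 to 1 using ∫_0^1 c·x^n dx = c·1^(n+1)/(n+1):
  ∫_0^1 u(x)^2 dx = ∫_0^1 (x^4 + 4*x^3 - 2*x^2 - 12*x + 9) dx. Term by term:
    ∫_0^1 x^4 dx = 1/5;  ∫_0^1 4*x^3 dx = 1;  ∫_0^1 -2*x^2 dx = -2/3;
    ∫_0^1 -12*x dx = -6;  ∫_0^1 9 dx = 9.
  Sum: 1/5 + 1 − 2/3 − 6 + 9 = 53/15.
  ∫_0^1 u'(x)^2 dx = ∫_0^1 (4*x^2 + 8*x + 4) dx. Term by term:
    ∫_0^1 4*x^2 dx = 4/3;  ∫_0^1 8*x dx = 4;  ∫_0^1 4 dx = 4.
  Sum: 4/3 + 4 + 4 = 28/3.
Adding: ||u||_{H^1}^2 = 53/15 + 28/3 = 193/15.


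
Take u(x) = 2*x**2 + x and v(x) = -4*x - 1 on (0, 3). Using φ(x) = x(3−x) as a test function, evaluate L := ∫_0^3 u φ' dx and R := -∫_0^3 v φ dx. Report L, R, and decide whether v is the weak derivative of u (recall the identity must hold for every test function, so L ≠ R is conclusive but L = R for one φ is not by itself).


LHS = -63/2, RHS = 63/2. No, v is not the weak derivative of u.

u(x) = 2*x**2 + x, classical derivative u'(x) = 4*x + 1.
φ(x) = x(3−x), so φ'(x) = 3 - 2*x.
Note φ(0) = φ(3) = 0, so the boundary term u·φ vanishes.
LHS = ∫_0^3 u(x) φ'(x) dx = ∫_0^3 (-4*x^3 + 4*x^2 + 3*x) dx. Term by term:
  ∫_0^3 -4*x^3 dx = -81;  ∫_0^3 4*x^2 dx = 36;  ∫_0^3 3*x dx = 27/2.
Sum: -81 + 36 + 27/2 = -63/2.
So LHS = -63/2.
∫_0^3 v(x) φ(x) dx = ∫_0^3 (4*x^3 - 11*x^2 - 3*x) dx. Term by term:
  ∫_0^3 4*x^3 dx = 81;  ∫_0^3 -11*x^2 dx = -99;  ∫_0^3 -3*x dx = -27/2.
Sum: 81 − 99 − 27/2 = -63/2.
So RHS = -∫_0^3 v(x) φ(x) dx = 63/2.
LHS − RHS = -63 ≠ 0, so the identity fails.
(For a valid weak derivative the identity must hold for EVERY test function, in particular this one. The failure shows v is NOT the weak derivative of u.)
Correct weak derivative would be u'(x) = 4*x + 1.


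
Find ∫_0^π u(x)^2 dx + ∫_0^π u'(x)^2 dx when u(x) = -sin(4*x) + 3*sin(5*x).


||u||_{H^1(0,π)}^2 = 251*π/2

u'(x) = -4*cos(4*x) + 15*cos(5*x).
Expand u² and (u')² and integrate term by term on (0, π), using: for integers n ≥ 1, ∫_0^π sin²(nx) dx = ∫_0^π cos²(nx) dx = π/2; for n ≠ n', ∫_0^π sin(nx)sin(n'x) dx = ∫_0^π cos(nx)cos(n'x) dx = 0; and by product-to-sum, ∫_0^π sin(nx)cos(n'x) dx = ½∫_0^π [sin((n+n')x) + sin((n−n')x)] dx, which is 0 when n+n' is even and 2n/(n²−n'²) when n+n' is odd (it need not vanish on (0, π)).
  u² squared terms: (-1)²·∫sin(4x)² dx = 1·π/2 = π/2;  (3)²·∫sin(5x)² dx = 9·π/2 = 9*π/2.
  u² cross terms: 2·(-1)·(3)·∫sin(4x)·sin(5x) dx = -6·(0) = 0.
  So ∫_0^π u² dx = π/2 + 9*π/2 + 0 = 5*π.
  (u')² squared terms: (-4)²·∫cos(4x)² dx = 16·π/2 = 8*π;  (15)²·∫cos(5x)² dx = 225·π/2 = 225*π/2.
  (u')² cross terms: 2·(-4)·(15)·∫cos(4x)·cos(5x) dx = -120·(0) = 0.
  So ∫_0^π (u')² dx = 8*π + 225*π/2 + 0 = 241*π/2.
||u||_{H^1}^2 = (5*π) + (241*π/2) = 251*π/2.


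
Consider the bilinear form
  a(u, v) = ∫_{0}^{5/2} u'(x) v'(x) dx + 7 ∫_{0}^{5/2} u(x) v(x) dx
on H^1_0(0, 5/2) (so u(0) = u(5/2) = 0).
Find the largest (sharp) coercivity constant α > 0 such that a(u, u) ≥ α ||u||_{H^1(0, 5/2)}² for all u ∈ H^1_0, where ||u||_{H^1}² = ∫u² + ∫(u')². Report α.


α = 1

Coercivity of a(·,·) on H^1_0(0, 5/2) means a(u, u) ≥ α ||u||_{H^1}² for every u ∈ H^1_0.
The interval has length L = 5/2, and Poincaré/coercivity depend only on L. Here a(u, u) = ∫(u')² + (7)·∫u².
Here c = 7 ≥ 1, so a(u,u) = ∫(u')² + c∫u² ≥ ∫(u')² + ∫u² = ||u||_{H^1}², i.e. α = 1 works. No larger α is possible: a(u,u) ≥ α||u||_{H^1}² means (1−α)∫(u')² ≥ (α−c)∫u², and for the modes u_n = sin(nπ(x−x₀)/L) (x₀ the left endpoint) one has ∫u_n²/∫(u_n')² = (L/(nπ))² → 0, so a(u_n,u_n)/||u_n||_{H^1}² → 1. Hence the optimal constant is α = 1.
Therefore α = 1.


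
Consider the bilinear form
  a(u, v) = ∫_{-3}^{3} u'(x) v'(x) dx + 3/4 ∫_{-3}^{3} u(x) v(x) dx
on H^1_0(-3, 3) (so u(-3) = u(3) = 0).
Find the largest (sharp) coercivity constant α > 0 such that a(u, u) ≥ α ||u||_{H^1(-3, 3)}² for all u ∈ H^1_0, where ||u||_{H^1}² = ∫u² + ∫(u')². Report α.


α = (π^2 + 27)/(π^2 + 36)

Coercivity of a(·,·) on H^1_0(-3, 3) means a(u, u) ≥ α ||u||_{H^1}² for every u ∈ H^1_0.
The interval has length L = 6, and Poincaré/coercivity depend only on L. Here a(u, u) = ∫(u')² + (3/4)·∫u².
Here 0 < c = 3/4 < 1. The condition a(u,u) ≥ α||u||_{H^1}² reads (1−α)∫(u')² ≥ (α−c)∫u². Any admissible α is ≤ 1 (rapidly oscillating u have ∫u²/∫(u')² → 0), and α = 1 would force 0 ≥ (1−c)∫u², impossible since c < 1; so 1−α > 0. By the sharp Poincaré inequality on H^1_0 of an interval of length L, ∫(u')² ≥ (π/L)²∫u² with equality for the first sine mode sin(π(x−x₀)/L) (x₀ the left endpoint), so the inequality holds for all u iff (1−α)(π/L)² ≥ α − c, i.e. α ≤ ((π/L)² + c)/((π/L)² + 1) = (1 + c(L/π)²)/(1 + (L/π)²). With (π/L)² = π^2/36 and c = 3/4, the largest admissible constant is α = ((π/L)² + c)/((π/L)² + 1).
Simplifying, α = (π^2 + 27)/(π^2 + 36).


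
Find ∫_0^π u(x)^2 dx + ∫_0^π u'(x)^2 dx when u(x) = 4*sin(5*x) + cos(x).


||u||_{H^1(0,π)}^2 = 209*π

u'(x) = -sin(x) + 20*cos(5*x).
Expand u² and (u')² and integrate term by term on (0, π), using: for integers n ≥ 1, ∫_0^π sin²(nx) dx = ∫_0^π cos²(nx) dx = π/2; for n ≠ n', ∫_0^π sin(nx)sin(n'x) dx = ∫_0^π cos(nx)cos(n'x) dx = 0; and by product-to-sum, ∫_0^π sin(nx)cos(n'x) dx = ½∫_0^π [sin((n+n')x) + sin((n−n')x)] dx, which is 0 when n+n' is even and 2n/(n²−n'²) when n+n' is odd (it need not vanish on (0, π)).
  u² squared terms: (4)²·∫sin(5x)² dx = 16·π/2 = 8*π;  (1)²·∫cos(x)² dx = 1·π/2 = π/2.
  u² cross terms: 2·(4)·(1)·∫sin(5x)·cos(x) dx = 8·(0) = 0.
  So ∫_0^π u² dx = 8*π + π/2 + 0 = 17*π/2.
  (u')² squared terms: (-1)²·∫sin(x)² dx = 1·π/2 = π/2;  (20)²·∫cos(5x)² dx = 400·π/2 = 200*π.
  (u')² cross terms: 2·(-1)·(20)·∫sin(x)·cos(5x) dx = -40·(0) = 0.
  So ∫_0^π (u')² dx = π/2 + 200*π + 0 = 401*π/2.
||u||_{H^1}^2 = (17*π/2) + (401*π/2) = 209*π.


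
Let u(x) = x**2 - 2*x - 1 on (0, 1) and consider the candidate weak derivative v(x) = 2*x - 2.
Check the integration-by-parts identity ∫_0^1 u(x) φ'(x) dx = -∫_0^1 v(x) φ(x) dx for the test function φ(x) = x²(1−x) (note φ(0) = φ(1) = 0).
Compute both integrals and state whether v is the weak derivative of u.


LHS = 1/15, RHS = 1/15. Yes, v = u' weakly.

u(x) = x**2 - 2*x - 1, classical derivative u'(x) = 2*x - 2.
φ(x) = x²(1−x), so φ'(x) = x*(2 - 3*x).
Note φ(0) = φ(1) = 0, so the boundary term u·φ vanishes.
LHS = ∫_0^1 u(x) φ'(x) dx = ∫_0^1 (-3*x^4 + 8*x^3 - x^2 - 2*x) dx. Term by term:
  ∫_0^1 -3*x^4 dx = -3/5;  ∫_0^1 8*x^3 dx = 2;  ∫_0^1 -x^2 dx = -1/3;
  ∫_0^1 -2*x dx = -1.
Sum: -3/5 + 2 − 1/3 − 1 = 1/15.
So LHS = 1/15.
∫_0^1 v(x) φ(x) dx = ∫_0^1 (-2*x^4 + 4*x^3 - 2*x^2) dx. Term by term:
  ∫_0^1 -2*x^4 dx = -2/5;  ∫_0^1 4*x^3 dx = 1;  ∫_0^1 -2*x^2 dx = -2/3.
Sum: -2/5 + 1 − 2/3 = -1/15.
So RHS = -∫_0^1 v(x) φ(x) dx = 1/15.
LHS = RHS, so the identity holds for this test φ.
Moreover u is smooth here and v(x) = u'(x) = 2*x - 2 pointwise, so the identity holds for every test function. Hence v is the weak derivative of u.


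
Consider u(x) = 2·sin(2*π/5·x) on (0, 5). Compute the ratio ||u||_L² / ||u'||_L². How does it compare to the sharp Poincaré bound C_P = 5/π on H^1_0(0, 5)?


||u||_L² / ||u'||_L² = 5/(2*π) < C_P = 5/π.

u(x) = 2·sin(2*π/5·x), so u'(x) = 4*π*cos(2*π*x/5)/5.
Writing u(x) = A·sin(kπx/L) with A = 2 and k = 2, use ∫_0^L sin²(kπx/L) dx = L/2 and ∫_0^L cos²(kπx/L) dx = L/2.
u² = 4·sin²(2*π/5·x) and (u')² = 16*π^2/25·cos²(2*π/5·x), and each of sin², cos² integrates to L/2 = 5/2 over (0, 5).
∫_0^5 u² dx = 10, so ||u||_L² = sqrt(10).
∫_0^5 (u')² dx = 8*π^2/5, so ||u'||_L² = 2*sqrt(10)*π/5.
Ratio ||u||_L² / ||u'||_L² = 5/(2*π).
Sharp Poincaré constant on H^1_0(0, 5) is C_P = L/π = 5/π, achieved by sin(π/5·x).
This is the k = 2 harmonic; the ratio L/(kπ) is strictly less than C_P = L/π, consistent with the sharp inequality ||u||_L² ≤ C_P ||u'||_L².


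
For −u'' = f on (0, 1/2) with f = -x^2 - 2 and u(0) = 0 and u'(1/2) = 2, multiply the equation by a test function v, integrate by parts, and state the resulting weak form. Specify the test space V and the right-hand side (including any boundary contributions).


V = {v ∈ H^1(0, 1/2) : v(0) = 0} (test functions vanish at x = 0 where u is specified); weak form: ∫_0^1/2 u'v' dx = ∫_0^1/2 (-x^2 - 2) v dx + 2·v(1/2) for all v ∈ V.

Multiply both sides by a test function v and integrate from 0 to 1/2:
  ∫_0^1/2 −u''(x) v(x) dx = ∫_0^1/2 f(x) v(x) dx.
Integrate the LHS by parts once:
  ∫_0^1/2 −u'' v dx = −[u'(x) v(x)]_0^1/2 + ∫_0^1/2 u'(x) v'(x) dx.
Thus ∫_0^1/2 u'(x) v'(x) dx = ∫_0^1/2 f(x) v(x) dx + [u'(x) v(x)]_0^1/2.
Choose V so that boundary terms are either known or forced to vanish.
Mixed BC: u(0) = 0 (Dirichlet) and u'(1/2) = 2 (Neumann). Define V = {v ∈ H^1(0, 1/2) : v(0) = 0}. Then [u' v]_0^1/2 = u'(1/2)·v(1/2) − u'(0)·0 = 2·v(1/2).
Weak formulation: find u (satisfying any essential BC) such that ∫_0^1/2 u'(x) v'(x) dx = ∫_0^1/2 f v dx + 2·v(1/2) for all v ∈ V (Dirichlet at 0 absorbed into V; Neumann datum at x = 1/2 contributes the boundary term).
Substituting f(x) = -x^2 - 2, the right-hand side is ∫_0^1/2 (-x^2 - 2) v dx + 2·v(1/2).


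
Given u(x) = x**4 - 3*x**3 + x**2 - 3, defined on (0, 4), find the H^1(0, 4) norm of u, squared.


||u||_{H^1}^2 = 2395724/315

The H^1 norm (squared) on an interval (0, L) is
  ||u||_{H^1}^2 = ∫_0^L u(x)^2 dx + ∫_0^L u'(x)^2 dx.
Compute u'(x) = 4*x**3 - 9*x**2 + 2*x.
Then u(x)^2 = x**8 - 6*x**7 + 11*x**6 - 6*x**5 - 5*x**4 + 18*x**3 - 6*x**2 + 9 and u'(x)^2 = 16*x**6 - 72*x**5 + 97*x**4 - 36*x**3 + 4*x**2.
Integrate each monomial from 0 to 4 using ∫_0^4 c·x^n dx = c·4^(n+1)/(n+1):
  ∫_0^4 u(x)^2 dx = ∫_0^4 (x^8 - 6*x^7 + 11*x^6 - 6*x^5 - 5*x^4 + 18*x^3 - 6*x^2 + 9) dx. Term by term:
    ∫_0^4 x^8 dx = 262144/9;  ∫_0^4 -6*x^7 dx = -49152;  ∫_0^4 11*x^6 dx = 180224/7;
    ∫_0^4 -6*x^5 dx = -4096;  ∫_0^4 -5*x^4 dx = -1024;  ∫_0^4 18*x^3 dx = 1152;
    ∫_0^4 -6*x^2 dx = -128;  ∫_0^4 9 dx = 36.
  Sum: 262144/9 − 49152 + 180224/7 − 4096 − 1024 + 1152 − 128 + 36 = 104668/63.
  ∫_0^4 u'(x)^2 dx = ∫_0^4 (16*x^6 - 72*x^5 + 97*x^4 - 36*x^3 + 4*x^2) dx. Term by term:
    ∫_0^4 16*x^6 dx = 262144/7;  ∫_0^4 -72*x^5 dx = -49152;  ∫_0^4 97*x^4 dx = 99328/5;
    ∫_0^4 -36*x^3 dx = -2304;  ∫_0^4 4*x^2 dx = 256/3.
  Sum: 262144/7 − 49152 + 99328/5 − 2304 + 256/3 = 624128/105.
Adding: ||u||_{H^1}^2 = 104668/63 + 624128/105 = 2395724/315.
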